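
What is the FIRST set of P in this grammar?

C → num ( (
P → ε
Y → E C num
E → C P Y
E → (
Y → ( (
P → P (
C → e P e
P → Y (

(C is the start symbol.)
To compute FIRST(P), examine every production with P on the left-hand side, reading each right-hand side left to right until a non-nullable symbol is reached.

FIRST sets of the other non-terminals involved (by the same procedure, iterated to a fixed point):
  FIRST(Y) = { '(', 'e', 'num' }

From P → ε:
  - ε-production, so ε ∈ FIRST(P)
From P → P (:
  - P is the symbol being defined: contributes nothing new
    P is nullable, so continue to the next symbol
  - '(' is a terminal: add '(' and stop
From P → Y (:
  - Y is a non-terminal: add FIRST(Y) \ {ε} = { '(', 'e', 'num' }
    Y is not nullable, so stop

Collecting: FIRST(P) = { '(', 'e', 'num', ε }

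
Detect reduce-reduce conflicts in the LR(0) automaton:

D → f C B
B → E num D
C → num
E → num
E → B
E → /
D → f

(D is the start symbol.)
Yes — I6: [D → f C B .] vs [E → B .]

Augment with D' → D and build the canonical LR(0) collection (I0 = CLOSURE({[D' → . D]}), then GOTO on every symbol after a dot until no new states appear). It has 11 states:
  I0: { [D → . f C B], [D → . f], [D' → . D] }  — shift
  I1: { [D' → D .] }  — accept
  I2: { [C → . num], [D → f . C B], [D → f .] }  — shift, reduce
  I3: { [B → . E num D], [D → f C . B], [E → . /], [E → . B], [E → . num] }  — shift
  I4: { [C → num .] }  — reduce
  I5: { [E → / .] }  — reduce
  I6: { [D → f C B .], [E → B .] }  — 2 reduces
  I7: { [B → E . num D] }  — shift
  I8: { [E → num .] }  — reduce
  I9: { [B → E num . D], [D → . f C B], [D → . f] }  — shift
  I10: { [B → E num D .] }  — reduce

I6 contains complete items [D → f C B .], [E → B .] — reduce-reduce conflict.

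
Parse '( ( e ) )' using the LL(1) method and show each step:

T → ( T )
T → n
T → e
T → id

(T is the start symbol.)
LL(1) parsing maintains a stack (initially the start symbol over $) and the input. At each step: if the stack top is a terminal, match it against the current input token; if it is a non-terminal N, replace it with the RHS of M[N, lookahead] (the unique production whose predict set contains the lookahead).

Stack is shown with the top on the left.

Stack      Input        Action
------------------------------
T $        ( ( e ) ) $  output T → ( T )
( T ) $    ( ( e ) ) $  match '('
T ) $      ( e ) ) $    output T → ( T )
( T ) ) $  ( e ) ) $    match '('
T ) ) $    e ) ) $      output T → e
e ) ) $    e ) ) $      match 'e'
) ) $      ) ) $        match ')'
) $        ) $          match ')'
$          $            accept

The string is accepted.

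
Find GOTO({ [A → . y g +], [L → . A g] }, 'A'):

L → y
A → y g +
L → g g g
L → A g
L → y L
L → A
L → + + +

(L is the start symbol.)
GOTO(I, 'A') = CLOSURE({ [A → αX.β] : [A → α.Xβ] ∈ I, X = 'A' })

Items with dot before 'A', with the dot advanced:
  [L → . A g] → [L → A . g]
Closure adds nothing (no advanced item has the dot before a non-terminal).

GOTO = { [L → A . g] }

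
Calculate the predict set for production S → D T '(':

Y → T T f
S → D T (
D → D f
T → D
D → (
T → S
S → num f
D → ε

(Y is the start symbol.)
PREDICT(S → D T '(') = (FIRST(RHS) \ {ε}) ∪ (FOLLOW(S) if ε ∈ FIRST(RHS), i.e. RHS ⇒* ε)
FIRST(D) = { '(', 'f', ε }
FIRST(T) = { '(', 'f', 'num', ε }
FIRST(D T '(') = { '(', 'f', 'num' }
ε ∉ FIRST(D T '('), so FOLLOW(S) is not added.
PREDICT(S → D T '(') = { '(', 'f', 'num' }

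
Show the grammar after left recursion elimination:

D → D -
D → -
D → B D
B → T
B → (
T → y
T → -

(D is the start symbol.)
D → - D'
D → B D D'
D' → - D'
D' → ε
B → T
B → (
T → y
T → -

D is directly left-recursive. The standard transformation for
  A → A α₁ | ... | A α_m | β₁ | ... | β_n
is
  A  → β₁ A' | ... | β_n A'
  A' → α₁ A' | ... | α_m A' | ε

D → - becomes D → - D'
D → B D becomes D → B D D'
D → D - becomes D' → - D'
Add D' → ε

Productions for other non-terminals are unchanged:
  B → T
  B → (
  T → y
  T → -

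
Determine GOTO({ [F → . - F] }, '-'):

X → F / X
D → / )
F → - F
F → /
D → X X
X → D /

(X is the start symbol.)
GOTO(I, '-') = CLOSURE({ [A → αX.β] : [A → α.Xβ] ∈ I, X = '-' })

Items with dot before '-', with the dot advanced:
  [F → . - F] → [F → - . F]
Closure of the advanced items:
  [F → - . F] has the dot before F: add [F → . - F], [F → . /]

GOTO = { [F → - . F], [F → . - F], [F → . /] }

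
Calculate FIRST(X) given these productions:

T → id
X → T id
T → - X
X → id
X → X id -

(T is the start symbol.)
{ '-', 'id' }

FIRST sets of the other non-terminals involved (by the same procedure, iterated to a fixed point):
  FIRST(T) = { '-', 'id' }

From X → T id:
  - T is a non-terminal: add FIRST(T) \ {ε} = { '-', 'id' }
    T is not nullable, so stop
From X → id:
  - id is a terminal: add 'id' and stop
From X → X id -:
  - X is the symbol being defined: contributes nothing new
    X is not nullable, so stop

Collecting: FIRST(X) = { '-', 'id' }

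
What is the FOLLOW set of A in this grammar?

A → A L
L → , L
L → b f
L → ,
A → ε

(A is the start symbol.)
A is the start symbol, so $ ∈ FOLLOW(A).
In A → A L: A is followed by L, add FIRST(L) \ {ε} = { ',', 'b' }

Taking the union: FOLLOW(A) = { $, ',', 'b' }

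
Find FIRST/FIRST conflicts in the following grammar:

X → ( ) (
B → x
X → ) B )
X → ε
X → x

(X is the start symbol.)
A FIRST/FIRST conflict occurs when two productions N → α and N → β for the same non-terminal have FIRST(α) ∩ FIRST(β) ≠ ∅ (with ε ∈ FIRST of a nullable right-hand side, so two nullable alternatives also conflict).

Productions for X:
  X → ( ) (: FIRST = { '(' }
  X → ) B ): FIRST = { ')' }
  X → ε: FIRST = { ε }
  X → x: FIRST = { 'x' }
B has only one production, so no FIRST/FIRST conflict is possible there.

All alternatives of each non-terminal have pairwise disjoint FIRST sets.

Answer: No FIRST/FIRST conflicts.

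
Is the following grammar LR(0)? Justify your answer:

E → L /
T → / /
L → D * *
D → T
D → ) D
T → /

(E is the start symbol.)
No. Shift-reduce conflict between [T → / .] and [T → / . /]

A grammar is LR(0) if no state in the canonical LR(0) collection has:
  - both a shift item (dot before a terminal) and a complete item (shift-reduce conflict), or
  - two or more complete items (reduce-reduce conflict; the accept item [E' → E .] counts as a complete item here).

Augment with E' → E and build the canonical LR(0) collection (I0 = CLOSURE({[E' → . E]}), then GOTO on every symbol after a dot until no new states appear). It has 12 states:
  I0: { [D → . ) D], [D → . T], [E → . L /], [E' → . E], [L → . D * *], [T → . / /], [T → . /] }  — shift
  I1: { [D → ) . D], [D → . ) D], [D → . T], [T → . / /], [T → . /] }  — shift
  I2: { [T → / . /], [T → / .] }  — shift, reduce
  I3: { [L → D . * *] }  — shift
  I4: { [E' → E .] }  — accept
  I5: { [E → L . /] }  — shift
  I6: { [D → T .] }  — reduce
  I7: { [E → L / .] }  — reduce
  I8: { [L → D * . *] }  — shift
  I9: { [L → D * * .] }  — reduce
  I10: { [T → / / .] }  — reduce
  I11: { [D → ) D .] }  — reduce

Conflict in state I2:
  Shift-reduce conflict between [T → / .] and [T → / . /]
So the grammar is NOT LR(0).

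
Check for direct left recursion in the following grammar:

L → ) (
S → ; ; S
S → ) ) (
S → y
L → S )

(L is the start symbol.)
No direct left recursion

Direct left recursion occurs when N → N α for some non-terminal N (the right-hand side begins with the left-hand side itself).

L → ) (: starts with ')'
S → ; ; S: starts with ';'
S → ) ) (: starts with ')'
S → y: starts with y
L → S ): starts with S

No direct left recursion found.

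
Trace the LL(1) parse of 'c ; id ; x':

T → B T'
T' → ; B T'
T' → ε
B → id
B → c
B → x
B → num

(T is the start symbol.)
LL(1) parsing maintains a stack (initially the start symbol over $) and the input. At each step: if the stack top is a terminal, match it against the current input token; if it is a non-terminal N, replace it with the RHS of M[N, lookahead] (the unique production whose predict set contains the lookahead).

Stack is shown with the top on the left.

Stack     Input         Action
------------------------------
T $       c ; id ; x $  output T → B T'
B T' $    c ; id ; x $  output B → c
c T' $    c ; id ; x $  match 'c'
T' $      ; id ; x $    output T' → ; B T'
; B T' $  ; id ; x $    match ';'
B T' $    id ; x $      output B → id
id T' $   id ; x $      match 'id'
T' $      ; x $         output T' → ; B T'
; B T' $  ; x $         match ';'
B T' $    x $           output B → x
x T' $    x $           match 'x'
T' $      $             output T' → ε
$         $             accept

The string is accepted.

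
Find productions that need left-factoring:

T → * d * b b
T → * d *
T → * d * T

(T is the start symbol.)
Left-factoring is needed when two productions for the same non-terminal
share a common prefix on the right-hand side.

Productions for T:
  T → * d * b b
  T → * d *
  T → * d * T

Found common prefix '* d *' in productions for T

Answer: Yes, T has productions with common prefix '* d *'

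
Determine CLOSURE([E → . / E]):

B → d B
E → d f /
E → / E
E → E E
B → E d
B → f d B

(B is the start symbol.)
Start with: [E → . / E]
The dot precedes the terminal '/', so nothing is added.

CLOSURE = { [E → . / E] }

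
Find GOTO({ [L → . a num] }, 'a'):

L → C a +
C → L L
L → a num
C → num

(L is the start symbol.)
GOTO(I, 'a') = CLOSURE({ [A → αX.β] : [A → α.Xβ] ∈ I, X = 'a' })

Items with dot before 'a', with the dot advanced:
  [L → . a num] → [L → a . num]
Closure adds nothing (no advanced item has the dot before a non-terminal).

GOTO = { [L → a . num] }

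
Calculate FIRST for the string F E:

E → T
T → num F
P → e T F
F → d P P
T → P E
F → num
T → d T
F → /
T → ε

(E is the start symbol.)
{ '/', 'd', 'num' }

FIRST sets of the non-terminals involved (from the grammar, by fixed-point iteration):
  FIRST(F) = { '/', 'd', 'num' }

To compute FIRST(F E), process the symbols left to right:
Symbol F is a non-terminal. Add FIRST(F) \ {ε} = { '/', 'd', 'num' }
F is not nullable (ε ∉ FIRST(F)), so stop here.
FIRST(F E) = { '/', 'd', 'num' }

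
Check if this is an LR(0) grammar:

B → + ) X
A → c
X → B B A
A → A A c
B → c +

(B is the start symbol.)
Augment with B' → B and build the canonical LR(0) collection (I0 = CLOSURE({[B' → . B]}), then GOTO on every symbol after a dot until no new states appear). It has 13 states:
  I0: { [B → . + ) X], [B → . c +], [B' → . B] }  — shift
  I1: { [B → + . ) X] }  — shift
  I2: { [B' → B .] }  — accept
  I3: { [B → c . +] }  — shift
  I4: { [B → c + .] }  — reduce
  I5: { [B → + ) . X], [B → . + ) X], [B → . c +], [X → . B B A] }  — shift
  I6: { [B → . + ) X], [B → . c +], [X → B . B A] }  — shift
  I7: { [B → + ) X .] }  — reduce
  I8: { [A → . A A c], [A → . c], [X → B B . A] }  — shift
  I9: { [A → . A A c], [A → . c], [A → A . A c], [X → B B A .] }  — shift, reduce
  I10: { [A → c .] }  — reduce
  I11: { [A → . A A c], [A → . c], [A → A . A c], [A → A A . c] }  — shift
  I12: { [A → A A c .], [A → c .] }  — 2 reduces

Conflict in state I9:
  Shift-reduce conflict between [X → B B A .] and [A → . c]
So the grammar is NOT LR(0).

Answer: No. Shift-reduce conflict between [X → B B A .] and [A → . c]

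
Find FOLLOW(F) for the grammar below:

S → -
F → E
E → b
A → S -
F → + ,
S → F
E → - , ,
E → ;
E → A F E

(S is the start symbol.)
{ $, '+', '-', ';', 'b' }

To compute FOLLOW(F), find every occurrence of F on a right-hand side N → α F β: add FIRST(β) \ {ε}, and if β is empty or nullable also add FOLLOW(N). Iterate to a fixed point.

In S → F: F is at the end, add FOLLOW(S)
In E → A F E: F is followed by E, add FIRST(E) \ {ε} = { '+', '-', ';', 'b' }

The FOLLOW sets referred to above (computed the same way, to a fixed point):
  FOLLOW(S) = { $, '-' }

Taking the union: FOLLOW(F) = { $, '+', '-', ';', 'b' }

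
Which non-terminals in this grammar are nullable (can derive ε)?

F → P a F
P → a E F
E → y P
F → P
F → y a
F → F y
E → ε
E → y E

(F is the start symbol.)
{ 'E' }

ε-productions: E → ε
So E is immediately nullable.
No further non-terminal can be added: every production for the remaining non-terminals contains a terminal or a non-nullable non-terminal.
Nullable = { 'E' }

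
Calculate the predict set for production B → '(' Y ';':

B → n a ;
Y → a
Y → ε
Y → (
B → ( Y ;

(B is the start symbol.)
{ '(' }

PREDICT(B → '(' Y ';') = (FIRST(RHS) \ {ε}) ∪ (FOLLOW(B) if ε ∈ FIRST(RHS), i.e. RHS ⇒* ε)
FIRST('(' Y ';') = { '(' }
ε ∉ FIRST('(' Y ';'), so FOLLOW(B) is not added.
PREDICT(B → '(' Y ';') = { '(' }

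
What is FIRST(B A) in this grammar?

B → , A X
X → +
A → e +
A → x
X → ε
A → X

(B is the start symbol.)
{ ',' }

FIRST sets of the non-terminals involved (from the grammar, by fixed-point iteration):
  FIRST(B) = { ',' }

To compute FIRST(B A), process the symbols left to right:
Symbol B is a non-terminal. Add FIRST(B) \ {ε} = { ',' }
B is not nullable (ε ∉ FIRST(B)), so stop here.
FIRST(B A) = { ',' }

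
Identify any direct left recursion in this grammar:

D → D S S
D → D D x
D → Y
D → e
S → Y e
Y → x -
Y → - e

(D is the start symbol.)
Direct left recursion occurs when N → N α for some non-terminal N (the right-hand side begins with the left-hand side itself).

D → D S S: LEFT RECURSIVE (starts with D)
D → D D x: LEFT RECURSIVE (starts with D)
D → Y: starts with Y
D → e: starts with e
S → Y e: starts with Y
Y → x -: starts with x
Y → - e: starts with '-'

The grammar has direct left recursion on: D.

Answer: Yes, D is left-recursive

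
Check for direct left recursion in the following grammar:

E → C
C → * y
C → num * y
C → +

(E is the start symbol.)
Direct left recursion occurs when N → N α for some non-terminal N (the right-hand side begins with the left-hand side itself).

E → C: starts with C
C → * y: starts with '*'
C → num * y: starts with num
C → +: starts with '+'

No direct left recursion found.

Answer: No direct left recursion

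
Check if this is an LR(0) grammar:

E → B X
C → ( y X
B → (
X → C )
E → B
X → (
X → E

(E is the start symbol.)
No. Shift-reduce conflict between [E → B .] and [B → . (]

Augment with E' → E and build the canonical LR(0) collection (I0 = CLOSURE({[E' → . E]}), then GOTO on every symbol after a dot until no new states appear). It has 11 states:
  I0: { [B → . (], [E → . B X], [E → . B], [E' → . E] }  — shift
  I1: { [B → ( .] }  — reduce
  I2: { [B → . (], [C → . ( y X], [E → . B X], [E → . B], [E → B . X], [E → B .], [X → . (], [X → . C )], [X → . E] }  — shift, reduce
  I3: { [E' → E .] }  — accept
  I4: { [B → ( .], [C → ( . y X], [X → ( .] }  — shift, 2 reduces
  I5: { [X → C . )] }  — shift
  I6: { [X → E .] }  — reduce
  I7: { [E → B X .] }  — reduce
  I8: { [X → C ) .] }  — reduce
  I9: { [B → . (], [C → ( y . X], [C → . ( y X], [E → . B X], [E → . B], [X → . (], [X → . C )], [X → . E] }  — shift
  I10: { [C → ( y X .] }  — reduce

Conflict in state I2:
  Shift-reduce conflict between [E → B .] and [B → . (]
So the grammar is NOT LR(0).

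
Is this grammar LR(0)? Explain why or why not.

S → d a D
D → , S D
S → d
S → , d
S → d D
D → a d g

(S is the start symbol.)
No. Shift-reduce conflict between [S → d .] and [D → . , S D]

Augment with S' → S and build the canonical LR(0) collection (I0 = CLOSURE({[S' → . S]}), then GOTO on every symbol after a dot until no new states appear). It has 14 states:
  I0: { [S → . , d], [S → . d D], [S → . d a D], [S → . d], [S' → . S] }  — shift
  I1: { [S → , . d] }  — shift
  I2: { [S' → S .] }  — accept
  I3: { [D → . , S D], [D → . a d g], [S → d . D], [S → d . a D], [S → d .] }  — shift, reduce
  I4: { [D → , . S D], [S → . , d], [S → . d D], [S → . d a D], [S → . d] }  — shift
  I5: { [S → d D .] }  — reduce
  I6: { [D → . , S D], [D → . a d g], [D → a . d g], [S → d a . D] }  — shift
  I7: { [S → d a D .] }  — reduce
  I8: { [D → a . d g] }  — shift
  I9: { [D → a d . g] }  — shift
  I10: { [D → a d g .] }  — reduce
  I11: { [D → , S . D], [D → . , S D], [D → . a d g] }  — shift
  I12: { [D → , S D .] }  — reduce
  I13: { [S → , d .] }  — reduce

Conflict in state I3:
  Shift-reduce conflict between [S → d .] and [D → . , S D]
So the grammar is NOT LR(0).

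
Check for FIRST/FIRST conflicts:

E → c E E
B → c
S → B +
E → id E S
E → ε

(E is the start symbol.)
A FIRST/FIRST conflict occurs when two productions N → α and N → β for the same non-terminal have FIRST(α) ∩ FIRST(β) ≠ ∅ (with ε ∈ FIRST of a nullable right-hand side, so two nullable alternatives also conflict).

Productions for E:
  E → c E E: FIRST = { 'c' }
  E → id E S: FIRST = { 'id' }
  E → ε: FIRST = { ε }
B, S have only one production, so no FIRST/FIRST conflict is possible there.

All alternatives of each non-terminal have pairwise disjoint FIRST sets.

Answer: No FIRST/FIRST conflicts.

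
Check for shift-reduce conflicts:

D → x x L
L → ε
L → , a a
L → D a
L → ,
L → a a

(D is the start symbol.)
Yes — I3: [L → .] vs [D → . x x L]; I4: [L → , .] vs [L → , . a a]

A shift-reduce conflict occurs when an LR(0) state has both:
  - a complete (reduce) item [A → α .] (dot at the end), and
  - a shift item [B → β . c γ] (dot before a terminal).

Augment with D' → D and build the canonical LR(0) collection (I0 = CLOSURE({[D' → . D]}), then GOTO on every symbol after a dot until no new states appear). It has 12 states:
  I0: { [D → . x x L], [D' → . D] }  — shift
  I1: { [D' → D .] }  — accept
  I2: { [D → x . x L] }  — shift
  I3: { [D → . x x L], [D → x x . L], [L → . , a a], [L → . ,], [L → . D a], [L → . a a], [L → .] }  — shift, reduce
  I4: { [L → , . a a], [L → , .] }  — shift, reduce
  I5: { [L → D . a] }  — shift
  I6: { [D → x x L .] }  — reduce
  I7: { [L → a . a] }  — shift
  I8: { [L → a a .] }  — reduce
  I9: { [L → D a .] }  — reduce
  I10: { [L → , a . a] }  — shift
  I11: { [L → , a a .] }  — reduce

I3 contains reduce item [L → .] and shift items [D → . x x L], [L → . ,], [L → . , a a], [L → . a a] — shift-reduce conflict.
I4 contains reduce item [L → , .] and shift item [L → , . a a] — shift-reduce conflict.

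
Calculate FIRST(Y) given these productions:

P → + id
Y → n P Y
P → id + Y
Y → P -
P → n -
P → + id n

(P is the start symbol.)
To compute FIRST(Y), examine every production with Y on the left-hand side, reading each right-hand side left to right until a non-nullable symbol is reached.

FIRST sets of the other non-terminals involved (by the same procedure, iterated to a fixed point):
  FIRST(P) = { '+', 'id', 'n' }

From Y → n P Y:
  - n is a terminal: add 'n' and stop
From Y → P -:
  - P is a non-terminal: add FIRST(P) \ {ε} = { '+', 'id', 'n' }
    P is not nullable, so stop

Collecting: FIRST(Y) = { '+', 'id', 'n' }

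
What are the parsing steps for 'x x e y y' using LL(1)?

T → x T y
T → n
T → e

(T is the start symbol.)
LL(1) parsing maintains a stack (initially the start symbol over $) and the input. At each step: if the stack top is a terminal, match it against the current input token; if it is a non-terminal N, replace it with the RHS of M[N, lookahead] (the unique production whose predict set contains the lookahead).

Stack is shown with the top on the left.

Stack      Input        Action
------------------------------
T $        x x e y y $  output T → x T y
x T y $    x x e y y $  match 'x'
T y $      x e y y $    output T → x T y
x T y y $  x e y y $    match 'x'
T y y $    e y y $      output T → e
e y y $    e y y $      match 'e'
y y $      y y $        match 'y'
y $        y $          match 'y'
$          $            accept

The string is accepted.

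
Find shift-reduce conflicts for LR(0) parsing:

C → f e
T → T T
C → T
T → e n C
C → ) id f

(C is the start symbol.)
Yes — I3: [C → T .] vs [T → . e n C]; I9: [T → T T .] vs [T → . e n C]

A shift-reduce conflict occurs when an LR(0) state has both:
  - a complete (reduce) item [A → α .] (dot at the end), and
  - a shift item [B → β . c γ] (dot before a terminal).

Augment with C' → C and build the canonical LR(0) collection (I0 = CLOSURE({[C' → . C]}), then GOTO on every symbol after a dot until no new states appear). It has 12 states:
  I0: { [C → . ) id f], [C → . T], [C → . f e], [C' → . C], [T → . T T], [T → . e n C] }  — shift
  I1: { [C → ) . id f] }  — shift
  I2: { [C' → C .] }  — accept
  I3: { [C → T .], [T → . T T], [T → . e n C], [T → T . T] }  — shift, reduce
  I4: { [T → e . n C] }  — shift
  I5: { [C → f . e] }  — shift
  I6: { [C → f e .] }  — reduce
  I7: { [C → . ) id f], [C → . T], [C → . f e], [T → . T T], [T → . e n C], [T → e n . C] }  — shift
  I8: { [T → e n C .] }  — reduce
  I9: { [T → . T T], [T → . e n C], [T → T . T], [T → T T .] }  — shift, reduce
  I10: { [C → ) id . f] }  — shift
  I11: { [C → ) id f .] }  — reduce

I3 contains reduce item [C → T .] and shift item [T → . e n C] — shift-reduce conflict.
I9 contains reduce item [T → T T .] and shift item [T → . e n C] — shift-reduce conflict.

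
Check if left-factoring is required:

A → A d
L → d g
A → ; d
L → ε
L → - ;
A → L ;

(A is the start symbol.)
No, left-factoring is not needed

Left-factoring is needed when two productions for the same non-terminal
share a common prefix on the right-hand side.

Productions for A:
  A → A d
  A → ; d
  A → L ;
Productions for L:
  L → d g
  L → ε
  L → - ;

No common prefixes found.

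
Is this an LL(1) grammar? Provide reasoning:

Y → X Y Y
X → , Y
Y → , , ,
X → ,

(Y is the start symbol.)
No. Predict set conflict for Y: { ',' }

Relevant sets:
  FIRST(X) = { ',' }

For Y:
  PREDICT(Y → X Y Y) = { ',' }
  PREDICT(Y → ',' ',' ',') = { ',' }
For X:
  PREDICT(X → ',' Y) = { ',' }
  PREDICT(X → ',') = { ',' }

Conflict found: Predict set conflict for Y: { ',' }
The grammar is NOT LL(1).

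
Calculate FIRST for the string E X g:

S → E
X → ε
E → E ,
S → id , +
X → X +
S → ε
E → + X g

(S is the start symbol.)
FIRST sets of the non-terminals involved (from the grammar, by fixed-point iteration):
  FIRST(E) = { '+' }

To compute FIRST(E X g), process the symbols left to right:
Symbol E is a non-terminal. Add FIRST(E) \ {ε} = { '+' }
E is not nullable (ε ∉ FIRST(E)), so stop here.
FIRST(E X g) = { '+' }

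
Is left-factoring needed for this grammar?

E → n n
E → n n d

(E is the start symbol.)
Left-factoring is needed when two productions for the same non-terminal
share a common prefix on the right-hand side.

Productions for E:
  E → n n
  E → n n d

Found common prefix 'n n' in productions for E

Answer: Yes, E has productions with common prefix 'n n'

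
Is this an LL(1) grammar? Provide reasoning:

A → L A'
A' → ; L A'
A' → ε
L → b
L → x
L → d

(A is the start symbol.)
Yes, the grammar is LL(1).

A grammar is LL(1) if for each non-terminal N with multiple productions, the predict sets of those productions are pairwise disjoint, where PREDICT(N → α) = (FIRST(α) \ {ε}) ∪ (FOLLOW(N) if α ⇒* ε).

Relevant sets:
  FOLLOW(A') = { $ }

For A':
  PREDICT(A' → ';' L A') = { ';' }
  PREDICT(A' → ε) = { $ }
For L:
  PREDICT(L → b) = { 'b' }
  PREDICT(L → x) = { 'x' }
  PREDICT(L → d) = { 'd' }
A has a single production, so nothing to check there.

All predict sets are disjoint. The grammar IS LL(1).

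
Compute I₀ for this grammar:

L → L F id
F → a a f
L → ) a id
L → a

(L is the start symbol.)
First, augment the grammar with L' → L
I₀ = CLOSURE({ [L' → . L] }):
  [L' → . L] has the dot before L: add [L → . L F id], [L → . ) a id], [L → . a]
No further items can be added.

I₀ = { [L → . ) a id], [L → . L F id], [L → . a], [L' → . L] }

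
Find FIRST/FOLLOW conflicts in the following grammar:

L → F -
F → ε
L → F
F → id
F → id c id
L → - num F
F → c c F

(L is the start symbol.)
Nullable non-terminals: F, L.
FIRST sets used below: FIRST(F) = { 'c', 'id', ε }

F: nullable alternative(s) F → ε; FOLLOW(F) = { $, '-' }
  F → ε: FIRST \ {ε} = { } — this is the only nullable alternative, skip
  F → id: FIRST \ {ε} = { 'id' } — disjoint from FOLLOW(F)
  F → id c id: FIRST \ {ε} = { 'id' } — disjoint from FOLLOW(F)
  F → c c F: FIRST \ {ε} = { 'c' } — disjoint from FOLLOW(F)

L: nullable alternative(s) L → F; FOLLOW(L) = { $ }
  L → F -: FIRST \ {ε} = { '-', 'c', 'id' } — disjoint from FOLLOW(L)
  L → F: FIRST \ {ε} = { 'c', 'id' } — this is the only nullable alternative, skip
  L → - num F: FIRST \ {ε} = { '-' } — disjoint from FOLLOW(L)

No FIRST/FOLLOW conflicts found.

Answer: No FIRST/FOLLOW conflicts.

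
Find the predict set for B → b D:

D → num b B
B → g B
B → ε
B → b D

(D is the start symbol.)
{ 'b' }

PREDICT(B → b D) = (FIRST(RHS) \ {ε}) ∪ (FOLLOW(B) if ε ∈ FIRST(RHS), i.e. RHS ⇒* ε)
FIRST(b D) = { 'b' }
ε ∉ FIRST(b D), so FOLLOW(B) is not added.
PREDICT(B → b D) = { 'b' }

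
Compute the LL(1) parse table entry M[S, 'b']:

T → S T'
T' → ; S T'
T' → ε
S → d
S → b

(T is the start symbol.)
S → b

To find M[S, 'b'], we find productions for S where 'b' is in the predict set (PREDICT(N → α) = (FIRST(α) \ {ε}) ∪ (FOLLOW(N) if α ⇒* ε)).

S → d: PREDICT = { 'd' }
S → b: PREDICT = { 'b' }
  'b' is in predict set, so this production goes in M[S, 'b']

M[S, 'b'] = S → b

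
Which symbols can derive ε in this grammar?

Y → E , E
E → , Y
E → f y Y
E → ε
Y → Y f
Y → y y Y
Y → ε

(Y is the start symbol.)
{ 'E', 'Y' }

A non-terminal is nullable if it can derive ε (the empty string): either it has an ε-production, or it has a production whose right-hand side consists entirely of nullable non-terminals.

ε-productions: E → ε, Y → ε
So E, Y are immediately nullable.
Every non-terminal is now nullable.
Nullable = { 'E', 'Y' }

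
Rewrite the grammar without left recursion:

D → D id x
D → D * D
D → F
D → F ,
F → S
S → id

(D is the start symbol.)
D → F D'
D → F , D'
D' → id x D'
D' → * D D'
D' → ε
F → S
S → id

D is directly left-recursive. The standard transformation for
  A → A α₁ | ... | A α_m | β₁ | ... | β_n
is
  A  → β₁ A' | ... | β_n A'
  A' → α₁ A' | ... | α_m A' | ε

D → F becomes D → F D'
D → F , becomes D → F , D'
D → D id x becomes D' → id x D'
D → D * D becomes D' → * D D'
Add D' → ε

Productions for other non-terminals are unchanged:
  F → S
  S → id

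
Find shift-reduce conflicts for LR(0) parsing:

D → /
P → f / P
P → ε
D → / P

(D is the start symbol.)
Augment with D' → D and build the canonical LR(0) collection (I0 = CLOSURE({[D' → . D]}), then GOTO on every symbol after a dot until no new states appear). It has 7 states:
  I0: { [D → . / P], [D → . /], [D' → . D] }  — shift
  I1: { [D → / . P], [D → / .], [P → . f / P], [P → .] }  — shift, 2 reduces
  I2: { [D' → D .] }  — accept
  I3: { [D → / P .] }  — reduce
  I4: { [P → f . / P] }  — shift
  I5: { [P → . f / P], [P → .], [P → f / . P] }  — shift, reduce
  I6: { [P → f / P .] }  — reduce

I1 contains reduce items [D → / .], [P → .] and shift item [P → . f / P] — shift-reduce conflict.
I5 contains reduce item [P → .] and shift item [P → . f / P] — shift-reduce conflict.

Answer: Yes — I1: [D → / .] vs [P → . f / P]; I5: [P → .] vs [P → . f / P]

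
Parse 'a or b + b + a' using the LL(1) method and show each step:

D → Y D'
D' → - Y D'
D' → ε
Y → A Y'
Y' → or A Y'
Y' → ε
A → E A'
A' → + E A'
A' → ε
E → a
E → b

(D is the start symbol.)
LL(1) parsing maintains a stack (initially the start symbol over $) and the input. At each step: if the stack top is a terminal, match it against the current input token; if it is a non-terminal N, replace it with the RHS of M[N, lookahead] (the unique production whose predict set contains the lookahead).

Stack is shown with the top on the left.

Stack           Input             Action
----------------------------------------
D $             a or b + b + a $  output D → Y D'
Y D' $          a or b + b + a $  output Y → A Y'
A Y' D' $       a or b + b + a $  output A → E A'
E A' Y' D' $    a or b + b + a $  output E → a
a A' Y' D' $    a or b + b + a $  match 'a'
A' Y' D' $      or b + b + a $    output A' → ε
Y' D' $         or b + b + a $    output Y' → or A Y'
or A Y' D' $    or b + b + a $    match 'or'
A Y' D' $       b + b + a $       output A → E A'
E A' Y' D' $    b + b + a $       output E → b
b A' Y' D' $    b + b + a $       match 'b'
A' Y' D' $      + b + a $         output A' → + E A'
+ E A' Y' D' $  + b + a $         match '+'
E A' Y' D' $    b + a $           output E → b
b A' Y' D' $    b + a $           match 'b'
A' Y' D' $      + a $             output A' → + E A'
+ E A' Y' D' $  + a $             match '+'
E A' Y' D' $    a $               output E → a
a A' Y' D' $    a $               match 'a'
A' Y' D' $      $                 output A' → ε
Y' D' $         $                 output Y' → ε
D' $            $                 output D' → ε
$               $                 accept

The string is accepted.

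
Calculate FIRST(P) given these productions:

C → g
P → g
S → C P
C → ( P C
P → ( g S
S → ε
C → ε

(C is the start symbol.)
{ '(', 'g' }

To compute FIRST(P), examine every production with P on the left-hand side, reading each right-hand side left to right until a non-nullable symbol is reached.

From P → g:
  - g is a terminal: add 'g' and stop
From P → ( g S:
  - '(' is a terminal: add '(' and stop

Collecting: FIRST(P) = { '(', 'g' }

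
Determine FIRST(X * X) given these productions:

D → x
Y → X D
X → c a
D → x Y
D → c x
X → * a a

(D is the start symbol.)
{ '*', 'c' }

FIRST sets of the non-terminals involved (from the grammar, by fixed-point iteration):
  FIRST(X) = { '*', 'c' }

To compute FIRST(X * X), process the symbols left to right:
Symbol X is a non-terminal. Add FIRST(X) \ {ε} = { '*', 'c' }
X is not nullable (ε ∉ FIRST(X)), so stop here.
FIRST(X * X) = { '*', 'c' }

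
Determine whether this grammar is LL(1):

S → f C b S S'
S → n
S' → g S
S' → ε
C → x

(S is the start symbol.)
Relevant sets:
  FOLLOW(S') = { $, 'g' }

For S:
  PREDICT(S → f C b S S') = { 'f' }
  PREDICT(S → n) = { 'n' }
For S':
  PREDICT(S' → g S) = { 'g' }
  PREDICT(S' → ε) = { $, 'g' }
C has a single production, so nothing to check there.

Conflict found: Predict set conflict for S': { 'g' }
The grammar is NOT LL(1).

Answer: No. Predict set conflict for S': { 'g' }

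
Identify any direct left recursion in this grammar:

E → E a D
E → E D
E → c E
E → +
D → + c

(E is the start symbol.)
E → E a D: LEFT RECURSIVE (starts with E)
E → E D: LEFT RECURSIVE (starts with E)
E → c E: starts with c
E → +: starts with '+'
D → + c: starts with '+'

The grammar has direct left recursion on: E.

Answer: Yes, E is left-recursive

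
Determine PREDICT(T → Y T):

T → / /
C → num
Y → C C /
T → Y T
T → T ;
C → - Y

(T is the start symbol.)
{ '-', 'num' }

PREDICT(T → Y T) = (FIRST(RHS) \ {ε}) ∪ (FOLLOW(T) if ε ∈ FIRST(RHS), i.e. RHS ⇒* ε)
FIRST(Y) = { '-', 'num' }
FIRST(Y T) = { '-', 'num' }
ε ∉ FIRST(Y T), so FOLLOW(T) is not added.
PREDICT(T → Y T) = { '-', 'num' }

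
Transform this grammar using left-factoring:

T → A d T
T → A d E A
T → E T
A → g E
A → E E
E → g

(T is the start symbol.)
Left-factoring transforms A → αβ₁ | αβ₂ into A → αA' and A' → β₁ | β₂
(α is the longest common prefix among the alternatives). Repeat until
no nonterminal has two alternatives with a common prefix.

Round 1: T has alternatives sharing prefix 'A d'. Introduce T': T → A d T'
  Add: T' → T
  Add: T' → E A

No remaining common prefixes — done.

Resulting grammar:
T → A d T'
T' → T
T' → E A
T → E T
A → g E
A → E E
E → g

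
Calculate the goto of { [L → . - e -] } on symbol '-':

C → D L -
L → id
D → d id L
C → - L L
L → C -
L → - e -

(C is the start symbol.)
GOTO(I, '-') = CLOSURE({ [A → αX.β] : [A → α.Xβ] ∈ I, X = '-' })

Items with dot before '-', with the dot advanced:
  [L → . - e -] → [L → - . e -]
Closure adds nothing (no advanced item has the dot before a non-terminal).

GOTO = { [L → - . e -] }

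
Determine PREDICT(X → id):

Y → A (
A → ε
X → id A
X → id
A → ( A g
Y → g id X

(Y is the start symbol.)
PREDICT(X → id) = (FIRST(RHS) \ {ε}) ∪ (FOLLOW(X) if ε ∈ FIRST(RHS), i.e. RHS ⇒* ε)
FIRST(id) = { 'id' }
ε ∉ FIRST(id), so FOLLOW(X) is not added.
PREDICT(X → id) = { 'id' }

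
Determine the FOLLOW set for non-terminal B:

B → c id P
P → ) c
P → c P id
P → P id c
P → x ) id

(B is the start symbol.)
{ $ }

B is the start symbol, so $ ∈ FOLLOW(B).
B does not occur on any right-hand side.

Taking the union: FOLLOW(B) = { $ }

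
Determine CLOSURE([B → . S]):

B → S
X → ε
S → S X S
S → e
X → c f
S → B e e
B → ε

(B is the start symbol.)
Start with: [B → . S]
  [B → . S] has the dot before S: add [S → . S X S], [S → . e], [S → . B e e]
  [S → . B e e] has the dot before B: add [B → .]
No further items can be added.

CLOSURE = { [B → . S], [B → .], [S → . B e e], [S → . S X S], [S → . e] }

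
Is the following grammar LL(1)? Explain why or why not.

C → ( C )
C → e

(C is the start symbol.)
A grammar is LL(1) if for each non-terminal N with multiple productions, the predict sets of those productions are pairwise disjoint, where PREDICT(N → α) = (FIRST(α) \ {ε}) ∪ (FOLLOW(N) if α ⇒* ε).

For C:
  PREDICT(C → '(' C ')') = { '(' }
  PREDICT(C → e) = { 'e' }

All predict sets are disjoint. The grammar IS LL(1).

Answer: Yes, the grammar is LL(1).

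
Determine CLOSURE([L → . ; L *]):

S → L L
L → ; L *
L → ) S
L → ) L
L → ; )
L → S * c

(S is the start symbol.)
{ [L → . ; L *] }

To compute CLOSURE, for each item [A → α.Bβ] where B is a non-terminal, add [B → .γ] for all productions B → γ; repeat for the newly added items until nothing changes.

Start with: [L → . ; L *]
The dot precedes the terminal ';', so nothing is added.

CLOSURE = { [L → . ; L *] }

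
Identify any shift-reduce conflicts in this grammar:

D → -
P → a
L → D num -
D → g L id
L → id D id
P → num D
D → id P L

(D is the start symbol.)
No shift-reduce conflicts

Augment with D' → D and build the canonical LR(0) collection (I0 = CLOSURE({[D' → . D]}), then GOTO on every symbol after a dot until no new states appear). It has 18 states:
  I0: { [D → . -], [D → . g L id], [D → . id P L], [D' → . D] }  — shift
  I1: { [D → - .] }  — reduce
  I2: { [D' → D .] }  — accept
  I3: { [D → . -], [D → . g L id], [D → . id P L], [D → g . L id], [L → . D num -], [L → . id D id] }  — shift
  I4: { [D → id . P L], [P → . a], [P → . num D] }  — shift
  I5: { [D → . -], [D → . g L id], [D → . id P L], [D → id P . L], [L → . D num -], [L → . id D id] }  — shift
  I6: { [P → a .] }  — reduce
  I7: { [D → . -], [D → . g L id], [D → . id P L], [P → num . D] }  — shift
  I8: { [P → num D .] }  — reduce
  I9: { [L → D . num -] }  — shift
  I10: { [D → id P L .] }  — reduce
  I11: { [D → . -], [D → . g L id], [D → . id P L], [D → id . P L], [L → id . D id], [P → . a], [P → . num D] }  — shift
  I12: { [L → id D . id] }  — shift
  I13: { [L → id D id .] }  — reduce
  I14: { [L → D num . -] }  — shift
  I15: { [L → D num - .] }  — reduce
  I16: { [D → g L . id] }  — shift
  I17: { [D → g L id .] }  — reduce

No state contains both a complete item and a shift item.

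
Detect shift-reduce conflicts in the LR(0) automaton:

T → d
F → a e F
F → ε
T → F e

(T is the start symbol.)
A shift-reduce conflict occurs when an LR(0) state has both:
  - a complete (reduce) item [A → α .] (dot at the end), and
  - a shift item [B → β . c γ] (dot before a terminal).

Augment with T' → T and build the canonical LR(0) collection (I0 = CLOSURE({[T' → . T]}), then GOTO on every symbol after a dot until no new states appear). It has 8 states:
  I0: { [F → . a e F], [F → .], [T → . F e], [T → . d], [T' → . T] }  — shift, reduce
  I1: { [T → F . e] }  — shift
  I2: { [T' → T .] }  — accept
  I3: { [F → a . e F] }  — shift
  I4: { [T → d .] }  — reduce
  I5: { [F → . a e F], [F → .], [F → a e . F] }  — shift, reduce
  I6: { [F → a e F .] }  — reduce
  I7: { [T → F e .] }  — reduce

I0 contains reduce item [F → .] and shift items [F → . a e F], [T → . d] — shift-reduce conflict.
I5 contains reduce item [F → .] and shift item [F → . a e F] — shift-reduce conflict.

Answer: Yes — I0: [F → .] vs [F → . a e F]; I5: [F → .] vs [F → . a e F]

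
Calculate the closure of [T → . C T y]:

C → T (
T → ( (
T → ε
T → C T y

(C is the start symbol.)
{ [C → . T (], [T → . ( (], [T → . C T y], [T → .] }

To compute CLOSURE, for each item [A → α.Bβ] where B is a non-terminal, add [B → .γ] for all productions B → γ; repeat for the newly added items until nothing changes.

Start with: [T → . C T y]
  [T → . C T y] has the dot before C: add [C → . T (]
  [C → . T (] has the dot before T: add [T → . ( (], [T → .]
No further items can be added.

CLOSURE = { [C → . T (], [T → . ( (], [T → . C T y], [T → .] }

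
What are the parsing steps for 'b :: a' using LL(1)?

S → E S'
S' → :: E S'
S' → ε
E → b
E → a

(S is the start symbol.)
LL(1) parsing maintains a stack (initially the start symbol over $) and the input. At each step: if the stack top is a terminal, match it against the current input token; if it is a non-terminal N, replace it with the RHS of M[N, lookahead] (the unique production whose predict set contains the lookahead).

Stack is shown with the top on the left.

Stack      Input     Action
---------------------------
S $        b :: a $  output S → E S'
E S' $     b :: a $  output E → b
b S' $     b :: a $  match 'b'
S' $       :: a $    output S' → :: E S'
:: E S' $  :: a $    match '::'
E S' $     a $       output E → a
a S' $     a $       match 'a'
S' $       $         output S' → ε
$          $         accept

The string is accepted.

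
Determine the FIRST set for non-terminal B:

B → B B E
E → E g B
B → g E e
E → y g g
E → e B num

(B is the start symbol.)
To compute FIRST(B), examine every production with B on the left-hand side, reading each right-hand side left to right until a non-nullable symbol is reached.

From B → B B E:
  - B is the symbol being defined: contributes nothing new
    B is not nullable, so stop
From B → g E e:
  - g is a terminal: add 'g' and stop

Collecting: FIRST(B) = { 'g' }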